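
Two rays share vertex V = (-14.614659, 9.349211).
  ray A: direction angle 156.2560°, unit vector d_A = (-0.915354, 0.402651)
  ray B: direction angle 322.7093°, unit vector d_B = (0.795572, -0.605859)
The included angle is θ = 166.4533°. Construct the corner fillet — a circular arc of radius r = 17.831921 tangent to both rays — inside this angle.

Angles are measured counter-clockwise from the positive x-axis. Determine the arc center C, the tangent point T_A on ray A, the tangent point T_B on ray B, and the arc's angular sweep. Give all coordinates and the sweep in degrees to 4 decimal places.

center=(-23.7333,-6.1205) T_A=(-16.5533,10.2020) T_B=(-12.9297,8.0661) sweep=13.5467

bisector direction at 239.4827° = (-0.507799,-0.861475)
center distance |VC| = r/sin(θ/2) = 17.831921/sin(83.2267°) = 17.957254
C = V + |VC|·bis = (-23.7333,-6.1205)
T_A = V + ((C−V)·d_A)·d_A = V + 2.1179·d_A = (-16.5533,10.2020)
T_B = V + ((C−V)·d_B)·d_B = V + 2.1179·d_B = (-12.9297,8.0661)
sweep = 180° − θ = 13.5467°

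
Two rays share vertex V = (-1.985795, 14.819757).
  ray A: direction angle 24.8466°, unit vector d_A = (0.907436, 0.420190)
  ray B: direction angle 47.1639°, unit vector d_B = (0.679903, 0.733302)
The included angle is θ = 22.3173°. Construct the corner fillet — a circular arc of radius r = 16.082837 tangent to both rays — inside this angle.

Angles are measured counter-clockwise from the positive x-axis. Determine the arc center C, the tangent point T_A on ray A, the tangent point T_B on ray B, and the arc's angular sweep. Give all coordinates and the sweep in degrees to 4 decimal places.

bisector direction at 36.0053° = (0.808963,0.587859)
center distance |VC| = r/sin(θ/2) = 16.082837/sin(11.1586°) = 83.104119
C = V + |VC|·bis = (65.2424,63.6733)
T_A = V + ((C−V)·d_A)·d_A = V + 81.5330·d_A = (72.0002,49.0791)
T_B = V + ((C−V)·d_B)·d_B = V + 81.5330·d_B = (53.4488,74.6081)
sweep = 180° − θ = 157.6827°

center=(65.2424,63.6733) T_A=(72.0002,49.0791) T_B=(53.4488,74.6081) sweep=157.6827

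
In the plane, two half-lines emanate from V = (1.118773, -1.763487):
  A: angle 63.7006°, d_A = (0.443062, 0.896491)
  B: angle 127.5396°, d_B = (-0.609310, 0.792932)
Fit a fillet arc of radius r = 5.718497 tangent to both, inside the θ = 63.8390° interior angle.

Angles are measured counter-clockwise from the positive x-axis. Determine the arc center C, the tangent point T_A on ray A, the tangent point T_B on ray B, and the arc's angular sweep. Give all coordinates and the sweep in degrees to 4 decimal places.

center=(0.0596,9.0001) T_A=(5.1862,6.4665) T_B=(-4.4748,5.5158) sweep=116.1610

bisector direction at 95.6201° = (-0.097932,0.995193)
center distance |VC| = r/sin(θ/2) = 5.718497/sin(31.9195°) = 10.815590
C = V + |VC|·bis = (0.0596,9.0001)
T_A = V + ((C−V)·d_A)·d_A = V + 9.1802·d_A = (5.1862,6.4665)
T_B = V + ((C−V)·d_B)·d_B = V + 9.1802·d_B = (-4.4748,5.5158)
sweep = 180° − θ = 116.1610°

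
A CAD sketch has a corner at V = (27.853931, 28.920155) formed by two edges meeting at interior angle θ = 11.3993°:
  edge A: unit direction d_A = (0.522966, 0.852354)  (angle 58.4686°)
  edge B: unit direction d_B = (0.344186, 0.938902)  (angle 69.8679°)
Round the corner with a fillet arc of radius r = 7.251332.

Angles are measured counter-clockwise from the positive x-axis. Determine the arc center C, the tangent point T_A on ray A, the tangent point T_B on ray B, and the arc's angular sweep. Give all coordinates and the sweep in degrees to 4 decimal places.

bisector direction at 64.1683° = (0.435730,0.900077)
center distance |VC| = r/sin(θ/2) = 7.251332/sin(5.6997°) = 73.014439
C = V + |VC|·bis = (59.6685,94.6388)
T_A = V + ((C−V)·d_A)·d_A = V + 72.6535·d_A = (65.8492,90.8466)
T_B = V + ((C−V)·d_B)·d_B = V + 72.6535·d_B = (52.8602,97.1346)
sweep = 180° − θ = 168.6007°

center=(59.6685,94.6388) T_A=(65.8492,90.8466) T_B=(52.8602,97.1346) sweep=168.6007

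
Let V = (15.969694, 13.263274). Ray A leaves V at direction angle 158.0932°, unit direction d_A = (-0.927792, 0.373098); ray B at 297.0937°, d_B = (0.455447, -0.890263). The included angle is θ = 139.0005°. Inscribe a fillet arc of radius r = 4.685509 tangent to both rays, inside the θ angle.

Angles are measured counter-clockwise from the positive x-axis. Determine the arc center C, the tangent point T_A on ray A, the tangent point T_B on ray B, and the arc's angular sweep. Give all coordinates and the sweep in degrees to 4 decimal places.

center=(12.5962,9.5697) T_A=(14.3444,13.9169) T_B=(16.7676,11.7037) sweep=40.9995

bisector direction at 227.5934° = (-0.674387,-0.738378)
center distance |VC| = r/sin(θ/2) = 4.685509/sin(69.5002°) = 5.002285
C = V + |VC|·bis = (12.5962,9.5697)
T_A = V + ((C−V)·d_A)·d_A = V + 1.7518·d_A = (14.3444,13.9169)
T_B = V + ((C−V)·d_B)·d_B = V + 1.7518·d_B = (16.7676,11.7037)
sweep = 180° − θ = 40.9995°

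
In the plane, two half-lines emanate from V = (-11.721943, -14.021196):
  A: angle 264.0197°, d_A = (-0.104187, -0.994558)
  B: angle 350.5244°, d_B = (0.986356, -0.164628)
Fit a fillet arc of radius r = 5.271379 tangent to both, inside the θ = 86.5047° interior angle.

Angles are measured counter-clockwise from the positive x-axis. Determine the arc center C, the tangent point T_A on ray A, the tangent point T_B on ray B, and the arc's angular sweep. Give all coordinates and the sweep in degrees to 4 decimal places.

center=(-7.0630,-20.1431) T_A=(-12.3057,-19.5939) T_B=(-6.1952,-14.9436) sweep=93.4953

bisector direction at 307.2720° = (0.605600,-0.795769)
center distance |VC| = r/sin(θ/2) = 5.271379/sin(43.2523°) = 7.693053
C = V + |VC|·bis = (-7.0630,-20.1431)
T_A = V + ((C−V)·d_A)·d_A = V + 5.6032·d_A = (-12.3057,-19.5939)
T_B = V + ((C−V)·d_B)·d_B = V + 5.6032·d_B = (-6.1952,-14.9436)
sweep = 180° − θ = 93.4953°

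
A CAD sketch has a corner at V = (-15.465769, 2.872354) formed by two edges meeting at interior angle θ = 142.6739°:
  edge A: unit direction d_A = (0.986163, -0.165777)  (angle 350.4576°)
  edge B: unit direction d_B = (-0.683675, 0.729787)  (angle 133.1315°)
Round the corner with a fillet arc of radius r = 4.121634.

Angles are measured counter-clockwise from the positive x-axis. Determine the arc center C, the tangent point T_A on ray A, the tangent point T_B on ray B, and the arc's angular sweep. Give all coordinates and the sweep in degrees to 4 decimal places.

bisector direction at 61.7946° = (0.472635,0.881258)
center distance |VC| = r/sin(θ/2) = 4.121634/sin(71.3370°) = 4.350391
C = V + |VC|·bis = (-13.4096,6.7062)
T_A = V + ((C−V)·d_A)·d_A = V + 1.3921·d_A = (-14.0929,2.6416)
T_B = V + ((C−V)·d_B)·d_B = V + 1.3921·d_B = (-16.4175,3.8883)
sweep = 180° − θ = 37.3261°

center=(-13.4096,6.7062) T_A=(-14.0929,2.6416) T_B=(-16.4175,3.8883) sweep=37.3261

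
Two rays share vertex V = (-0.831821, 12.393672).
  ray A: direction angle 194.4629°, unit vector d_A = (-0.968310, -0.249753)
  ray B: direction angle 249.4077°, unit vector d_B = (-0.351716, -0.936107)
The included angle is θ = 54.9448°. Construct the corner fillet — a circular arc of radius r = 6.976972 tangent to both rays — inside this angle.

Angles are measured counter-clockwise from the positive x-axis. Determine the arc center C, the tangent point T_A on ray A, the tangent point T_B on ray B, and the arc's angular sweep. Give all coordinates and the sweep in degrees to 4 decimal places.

center=(-12.0825,2.2865) T_A=(-13.8250,9.0424) T_B=(-5.5513,-0.1674) sweep=125.0552

bisector direction at 221.9353° = (-0.743900,-0.668291)
center distance |VC| = r/sin(θ/2) = 6.976972/sin(27.4724°) = 15.123889
C = V + |VC|·bis = (-12.0825,2.2865)
T_A = V + ((C−V)·d_A)·d_A = V + 13.4184·d_A = (-13.8250,9.0424)
T_B = V + ((C−V)·d_B)·d_B = V + 13.4184·d_B = (-5.5513,-0.1674)
sweep = 180° − θ = 125.0552°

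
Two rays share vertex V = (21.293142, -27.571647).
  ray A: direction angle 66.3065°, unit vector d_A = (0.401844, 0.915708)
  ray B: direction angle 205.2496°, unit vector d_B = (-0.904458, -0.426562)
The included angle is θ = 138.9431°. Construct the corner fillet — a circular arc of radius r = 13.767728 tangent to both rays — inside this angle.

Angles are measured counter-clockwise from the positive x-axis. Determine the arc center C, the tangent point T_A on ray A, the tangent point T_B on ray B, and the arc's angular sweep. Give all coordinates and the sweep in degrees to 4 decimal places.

bisector direction at 135.7781° = (-0.716643,0.697440)
center distance |VC| = r/sin(θ/2) = 13.767728/sin(69.4715°) = 14.701286
C = V + |VC|·bis = (10.7576,-17.3184)
T_A = V + ((C−V)·d_A)·d_A = V + 5.1553·d_A = (23.3648,-22.8509)
T_B = V + ((C−V)·d_B)·d_B = V + 5.1553·d_B = (16.6304,-29.7707)
sweep = 180° − θ = 41.0569°

center=(10.7576,-17.3184) T_A=(23.3648,-22.8509) T_B=(16.6304,-29.7707) sweep=41.0569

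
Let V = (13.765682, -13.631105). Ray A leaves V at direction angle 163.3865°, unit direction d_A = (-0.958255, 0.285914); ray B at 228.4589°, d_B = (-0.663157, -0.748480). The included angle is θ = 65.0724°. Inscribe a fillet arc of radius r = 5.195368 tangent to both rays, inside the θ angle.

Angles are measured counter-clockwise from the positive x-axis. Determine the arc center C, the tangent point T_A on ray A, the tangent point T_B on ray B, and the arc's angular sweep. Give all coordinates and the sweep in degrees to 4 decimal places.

bisector direction at 195.9227° = (-0.961633,-0.274340)
center distance |VC| = r/sin(θ/2) = 5.195368/sin(32.5362°) = 9.659828
C = V + |VC|·bis = (4.4765,-16.2812)
T_A = V + ((C−V)·d_A)·d_A = V + 8.1437·d_A = (5.9619,-11.3027)
T_B = V + ((C−V)·d_B)·d_B = V + 8.1437·d_B = (8.3651,-19.7265)
sweep = 180° − θ = 114.9276°

center=(4.4765,-16.2812) T_A=(5.9619,-11.3027) T_B=(8.3651,-19.7265) sweep=114.9276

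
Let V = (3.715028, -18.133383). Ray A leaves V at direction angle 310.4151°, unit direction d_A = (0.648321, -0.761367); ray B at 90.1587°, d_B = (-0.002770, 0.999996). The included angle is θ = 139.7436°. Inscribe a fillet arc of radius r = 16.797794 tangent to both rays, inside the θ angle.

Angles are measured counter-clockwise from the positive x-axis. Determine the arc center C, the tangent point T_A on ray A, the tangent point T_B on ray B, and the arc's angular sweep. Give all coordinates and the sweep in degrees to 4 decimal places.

bisector direction at 20.2869° = (0.937968,0.346721)
center distance |VC| = r/sin(θ/2) = 16.797794/sin(69.8718°) = 17.890454
C = V + |VC|·bis = (20.4957,-11.9304)
T_A = V + ((C−V)·d_A)·d_A = V + 6.1565·d_A = (7.7064,-22.8207)
T_B = V + ((C−V)·d_B)·d_B = V + 6.1565·d_B = (3.6980,-11.9769)
sweep = 180° − θ = 40.2564°

center=(20.4957,-11.9304) T_A=(7.7064,-22.8207) T_B=(3.6980,-11.9769) sweep=40.2564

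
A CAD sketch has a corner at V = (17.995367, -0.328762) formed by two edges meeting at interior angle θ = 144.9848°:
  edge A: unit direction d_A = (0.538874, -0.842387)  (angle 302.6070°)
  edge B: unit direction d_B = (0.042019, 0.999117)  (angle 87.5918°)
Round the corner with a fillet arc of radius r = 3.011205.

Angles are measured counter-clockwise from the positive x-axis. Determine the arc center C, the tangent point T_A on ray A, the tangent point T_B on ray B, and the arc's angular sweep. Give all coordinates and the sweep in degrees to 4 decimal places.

bisector direction at 15.0994° = (0.965475,0.260494)
center distance |VC| = r/sin(θ/2) = 3.011205/sin(72.4924°) = 3.157468
C = V + |VC|·bis = (21.0438,0.4937)
T_A = V + ((C−V)·d_A)·d_A = V + 0.9499·d_A = (18.5072,-1.1289)
T_B = V + ((C−V)·d_B)·d_B = V + 0.9499·d_B = (18.0353,0.6203)
sweep = 180° − θ = 35.0152°

center=(21.0438,0.4937) T_A=(18.5072,-1.1289) T_B=(18.0353,0.6203) sweep=35.0152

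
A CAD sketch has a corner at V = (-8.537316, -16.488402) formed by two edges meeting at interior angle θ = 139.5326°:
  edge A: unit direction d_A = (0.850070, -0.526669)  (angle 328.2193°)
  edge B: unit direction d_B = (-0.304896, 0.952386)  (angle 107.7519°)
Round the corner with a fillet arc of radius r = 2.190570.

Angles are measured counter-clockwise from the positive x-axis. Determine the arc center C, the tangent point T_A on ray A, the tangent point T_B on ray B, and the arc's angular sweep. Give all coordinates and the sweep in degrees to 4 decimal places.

center=(-6.6972,-15.0515) T_A=(-7.8509,-16.9137) T_B=(-8.7835,-15.7194) sweep=40.4674

bisector direction at 37.9856° = (0.788165,0.615463)
center distance |VC| = r/sin(θ/2) = 2.190570/sin(69.7663°) = 2.334641
C = V + |VC|·bis = (-6.6972,-15.0515)
T_A = V + ((C−V)·d_A)·d_A = V + 0.8074·d_A = (-7.8509,-16.9137)
T_B = V + ((C−V)·d_B)·d_B = V + 0.8074·d_B = (-8.7835,-15.7194)
sweep = 180° − θ = 40.4674°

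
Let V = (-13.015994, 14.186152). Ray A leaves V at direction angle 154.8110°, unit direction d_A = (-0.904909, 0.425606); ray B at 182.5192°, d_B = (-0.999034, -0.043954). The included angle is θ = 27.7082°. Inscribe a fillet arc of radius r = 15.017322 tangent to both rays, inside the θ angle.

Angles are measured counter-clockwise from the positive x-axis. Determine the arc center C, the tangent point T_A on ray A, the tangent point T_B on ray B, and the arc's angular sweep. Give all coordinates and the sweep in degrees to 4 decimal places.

bisector direction at 168.6651° = (-0.980495,0.196543)
center distance |VC| = r/sin(θ/2) = 15.017322/sin(13.8541°) = 62.715816
C = V + |VC|·bis = (-74.5085,26.5125)
T_A = V + ((C−V)·d_A)·d_A = V + 60.8913·d_A = (-68.1171,40.1018)
T_B = V + ((C−V)·d_B)·d_B = V + 60.8913·d_B = (-73.8485,11.5097)
sweep = 180° − θ = 152.2918°

center=(-74.5085,26.5125) T_A=(-68.1171,40.1018) T_B=(-73.8485,11.5097) sweep=152.2918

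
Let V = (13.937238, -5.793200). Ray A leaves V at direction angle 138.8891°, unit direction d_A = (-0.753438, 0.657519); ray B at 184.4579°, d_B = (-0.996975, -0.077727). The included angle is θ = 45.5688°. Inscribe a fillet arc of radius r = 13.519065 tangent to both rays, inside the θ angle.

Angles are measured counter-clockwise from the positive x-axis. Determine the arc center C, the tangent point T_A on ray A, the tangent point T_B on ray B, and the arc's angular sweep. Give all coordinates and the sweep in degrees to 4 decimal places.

bisector direction at 161.6735° = (-0.949280,0.314432)
center distance |VC| = r/sin(θ/2) = 13.519065/sin(22.7844°) = 34.909119
C = V + |VC|·bis = (-19.2013,5.1833)
T_A = V + ((C−V)·d_A)·d_A = V + 32.1851·d_A = (-10.3123,15.3691)
T_B = V + ((C−V)·d_B)·d_B = V + 32.1851·d_B = (-18.1505,-8.2948)
sweep = 180° − θ = 134.4312°

center=(-19.2013,5.1833) T_A=(-10.3123,15.3691) T_B=(-18.1505,-8.2948) sweep=134.4312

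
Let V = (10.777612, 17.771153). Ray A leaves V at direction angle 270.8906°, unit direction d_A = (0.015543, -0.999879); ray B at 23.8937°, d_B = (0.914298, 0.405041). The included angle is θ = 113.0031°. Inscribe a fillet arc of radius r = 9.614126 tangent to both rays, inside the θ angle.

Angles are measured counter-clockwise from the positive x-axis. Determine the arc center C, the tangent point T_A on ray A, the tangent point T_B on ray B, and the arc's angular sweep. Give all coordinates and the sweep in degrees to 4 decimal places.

bisector direction at 327.3922° = (0.842379,-0.538886)
center distance |VC| = r/sin(θ/2) = 9.614126/sin(56.5016°) = 11.529101
C = V + |VC|·bis = (20.4895,11.5583)
T_A = V + ((C−V)·d_A)·d_A = V + 6.3631·d_A = (10.8765,11.4088)
T_B = V + ((C−V)·d_B)·d_B = V + 6.3631·d_B = (16.5954,20.3485)
sweep = 180° − θ = 66.9969°

center=(20.4895,11.5583) T_A=(10.8765,11.4088) T_B=(16.5954,20.3485) sweep=66.9969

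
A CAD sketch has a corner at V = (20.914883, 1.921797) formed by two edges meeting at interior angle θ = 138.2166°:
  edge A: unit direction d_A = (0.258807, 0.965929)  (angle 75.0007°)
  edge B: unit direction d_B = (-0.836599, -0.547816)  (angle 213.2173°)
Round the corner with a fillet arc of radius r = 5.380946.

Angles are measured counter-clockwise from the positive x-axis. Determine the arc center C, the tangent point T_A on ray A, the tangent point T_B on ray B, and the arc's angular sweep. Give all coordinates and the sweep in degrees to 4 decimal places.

bisector direction at 144.1090° = (-0.810134,0.586245)
center distance |VC| = r/sin(θ/2) = 5.380946/sin(69.1083°) = 5.759605
C = V + |VC|·bis = (16.2488,5.2983)
T_A = V + ((C−V)·d_A)·d_A = V + 2.0539·d_A = (21.4464,3.9057)
T_B = V + ((C−V)·d_B)·d_B = V + 2.0539·d_B = (19.1966,0.7966)
sweep = 180° − θ = 41.7834°

center=(16.2488,5.2983) T_A=(21.4464,3.9057) T_B=(19.1966,0.7966) sweep=41.7834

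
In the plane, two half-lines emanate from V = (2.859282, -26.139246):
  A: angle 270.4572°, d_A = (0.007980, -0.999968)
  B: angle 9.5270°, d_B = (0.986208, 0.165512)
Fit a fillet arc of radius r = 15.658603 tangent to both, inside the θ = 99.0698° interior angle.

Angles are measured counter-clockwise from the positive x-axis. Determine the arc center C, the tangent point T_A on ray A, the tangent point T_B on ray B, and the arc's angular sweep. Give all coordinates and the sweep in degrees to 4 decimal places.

center=(18.6240,-39.3711) T_A=(2.9659,-39.4960) T_B=(16.0323,-23.9285) sweep=80.9302

bisector direction at 319.9921° = (0.765956,-0.642893)
center distance |VC| = r/sin(θ/2) = 15.658603/sin(49.5349°) = 20.581722
C = V + |VC|·bis = (18.6240,-39.3711)
T_A = V + ((C−V)·d_A)·d_A = V + 13.3572·d_A = (2.9659,-39.4960)
T_B = V + ((C−V)·d_B)·d_B = V + 13.3572·d_B = (16.0323,-23.9285)
sweep = 180° − θ = 80.9302°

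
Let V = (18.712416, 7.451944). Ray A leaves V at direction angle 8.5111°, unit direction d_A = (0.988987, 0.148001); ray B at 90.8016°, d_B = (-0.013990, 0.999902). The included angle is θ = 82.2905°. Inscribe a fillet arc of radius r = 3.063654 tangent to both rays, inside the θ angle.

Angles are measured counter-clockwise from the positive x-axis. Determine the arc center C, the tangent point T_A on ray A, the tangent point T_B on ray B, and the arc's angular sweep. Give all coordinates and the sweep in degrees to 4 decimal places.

center=(21.7267,11.0008) T_A=(22.1801,7.9709) T_B=(18.6634,10.9579) sweep=97.7095

bisector direction at 49.6563° = (0.647371,0.762175)
center distance |VC| = r/sin(θ/2) = 3.063654/sin(41.1452°) = 4.656220
C = V + |VC|·bis = (21.7267,11.0008)
T_A = V + ((C−V)·d_A)·d_A = V + 3.5063·d_A = (22.1801,7.9709)
T_B = V + ((C−V)·d_B)·d_B = V + 3.5063·d_B = (18.6634,10.9579)
sweep = 180° − θ = 97.7095°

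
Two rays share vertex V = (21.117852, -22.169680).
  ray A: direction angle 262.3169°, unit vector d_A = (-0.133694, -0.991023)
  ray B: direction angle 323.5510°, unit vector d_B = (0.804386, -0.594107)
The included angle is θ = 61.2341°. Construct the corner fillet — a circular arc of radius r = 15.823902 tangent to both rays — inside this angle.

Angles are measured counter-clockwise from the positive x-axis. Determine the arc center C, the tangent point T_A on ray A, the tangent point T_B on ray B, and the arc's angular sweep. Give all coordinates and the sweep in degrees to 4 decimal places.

bisector direction at 292.9339° = (0.389670,-0.920955)
center distance |VC| = r/sin(θ/2) = 15.823902/sin(30.6170°) = 31.070054
C = V + |VC|·bis = (33.2249,-50.7838)
T_A = V + ((C−V)·d_A)·d_A = V + 26.7386·d_A = (17.5431,-48.6682)
T_B = V + ((C−V)·d_B)·d_B = V + 26.7386·d_B = (42.6260,-38.0553)
sweep = 180° − θ = 118.7659°

center=(33.2249,-50.7838) T_A=(17.5431,-48.6682) T_B=(42.6260,-38.0553) sweep=118.7659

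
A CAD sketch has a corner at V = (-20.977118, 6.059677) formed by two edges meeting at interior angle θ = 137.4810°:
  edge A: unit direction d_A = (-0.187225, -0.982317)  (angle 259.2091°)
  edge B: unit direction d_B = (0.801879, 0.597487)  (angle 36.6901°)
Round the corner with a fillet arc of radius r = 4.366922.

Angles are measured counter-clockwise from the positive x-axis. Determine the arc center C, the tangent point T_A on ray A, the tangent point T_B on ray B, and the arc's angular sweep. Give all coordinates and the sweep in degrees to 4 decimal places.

bisector direction at 327.9496° = (0.847582,-0.530665)
center distance |VC| = r/sin(θ/2) = 4.366922/sin(68.7405°) = 4.685801
C = V + |VC|·bis = (-17.0055,3.5731)
T_A = V + ((C−V)·d_A)·d_A = V + 1.6990·d_A = (-21.2952,4.3907)
T_B = V + ((C−V)·d_B)·d_B = V + 1.6990·d_B = (-19.6147,7.0748)
sweep = 180° − θ = 42.5190°

center=(-17.0055,3.5731) T_A=(-21.2952,4.3907) T_B=(-19.6147,7.0748) sweep=42.5190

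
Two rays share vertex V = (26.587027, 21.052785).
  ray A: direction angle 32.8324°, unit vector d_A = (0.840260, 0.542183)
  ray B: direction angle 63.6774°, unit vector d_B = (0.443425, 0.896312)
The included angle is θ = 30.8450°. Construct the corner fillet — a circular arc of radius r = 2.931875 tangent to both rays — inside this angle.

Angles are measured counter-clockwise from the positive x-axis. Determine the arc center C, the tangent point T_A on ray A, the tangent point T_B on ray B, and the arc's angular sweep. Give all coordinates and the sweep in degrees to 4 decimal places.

center=(33.9275,29.2785) T_A=(35.5171,26.8150) T_B=(31.2997,30.5786) sweep=149.1550

bisector direction at 48.2549° = (0.665818,0.746114)
center distance |VC| = r/sin(θ/2) = 2.931875/sin(15.4225°) = 11.024793
C = V + |VC|·bis = (33.9275,29.2785)
T_A = V + ((C−V)·d_A)·d_A = V + 10.6278·d_A = (35.5171,26.8150)
T_B = V + ((C−V)·d_B)·d_B = V + 10.6278·d_B = (31.2997,30.5786)
sweep = 180° − θ = 149.1550°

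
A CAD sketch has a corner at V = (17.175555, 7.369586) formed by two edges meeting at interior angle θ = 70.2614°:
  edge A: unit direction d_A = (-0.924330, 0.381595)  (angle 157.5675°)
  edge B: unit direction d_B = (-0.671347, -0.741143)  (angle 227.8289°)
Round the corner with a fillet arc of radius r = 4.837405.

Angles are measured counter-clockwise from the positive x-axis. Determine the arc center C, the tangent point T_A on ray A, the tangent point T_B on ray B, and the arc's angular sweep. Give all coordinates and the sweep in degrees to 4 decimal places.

bisector direction at 192.6982° = (-0.975541,-0.219816)
center distance |VC| = r/sin(θ/2) = 4.837405/sin(35.1307°) = 8.406394
C = V + |VC|·bis = (8.9748,5.5217)
T_A = V + ((C−V)·d_A)·d_A = V + 6.8751·d_A = (10.8207,9.9931)
T_B = V + ((C−V)·d_B)·d_B = V + 6.8751·d_B = (12.5600,2.2742)
sweep = 180° − θ = 109.7386°

center=(8.9748,5.5217) T_A=(10.8207,9.9931) T_B=(12.5600,2.2742) sweep=109.7386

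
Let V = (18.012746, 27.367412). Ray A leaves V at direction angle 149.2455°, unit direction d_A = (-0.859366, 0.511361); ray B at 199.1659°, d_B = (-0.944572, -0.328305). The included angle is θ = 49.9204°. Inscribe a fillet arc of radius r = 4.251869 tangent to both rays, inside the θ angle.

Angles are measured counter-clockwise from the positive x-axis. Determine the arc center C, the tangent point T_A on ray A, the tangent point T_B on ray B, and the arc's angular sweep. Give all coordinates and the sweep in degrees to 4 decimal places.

bisector direction at 174.2057° = (-0.994891,0.100957)
center distance |VC| = r/sin(θ/2) = 4.251869/sin(24.9602°) = 10.075791
C = V + |VC|·bis = (7.9884,28.3846)
T_A = V + ((C−V)·d_A)·d_A = V + 9.1347·d_A = (10.1627,32.0385)
T_B = V + ((C−V)·d_B)·d_B = V + 9.1347·d_B = (9.3843,24.3684)
sweep = 180° − θ = 130.0796°

center=(7.9884,28.3846) T_A=(10.1627,32.0385) T_B=(9.3843,24.3684) sweep=130.0796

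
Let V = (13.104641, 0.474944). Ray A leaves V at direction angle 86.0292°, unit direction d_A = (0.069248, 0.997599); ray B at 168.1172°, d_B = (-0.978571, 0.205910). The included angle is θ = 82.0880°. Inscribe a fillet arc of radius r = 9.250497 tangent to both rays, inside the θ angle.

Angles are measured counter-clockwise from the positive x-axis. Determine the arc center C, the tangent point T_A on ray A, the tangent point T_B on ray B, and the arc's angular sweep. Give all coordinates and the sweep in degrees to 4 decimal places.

center=(4.6121,11.7150) T_A=(13.8404,11.0744) T_B=(2.7073,2.6627) sweep=97.9120

bisector direction at 127.0732° = (-0.602835,0.797866)
center distance |VC| = r/sin(θ/2) = 9.250497/sin(41.0440°) = 14.087657
C = V + |VC|·bis = (4.6121,11.7150)
T_A = V + ((C−V)·d_A)·d_A = V + 10.6250·d_A = (13.8404,11.0744)
T_B = V + ((C−V)·d_B)·d_B = V + 10.6250·d_B = (2.7073,2.6627)
sweep = 180° − θ = 97.9120°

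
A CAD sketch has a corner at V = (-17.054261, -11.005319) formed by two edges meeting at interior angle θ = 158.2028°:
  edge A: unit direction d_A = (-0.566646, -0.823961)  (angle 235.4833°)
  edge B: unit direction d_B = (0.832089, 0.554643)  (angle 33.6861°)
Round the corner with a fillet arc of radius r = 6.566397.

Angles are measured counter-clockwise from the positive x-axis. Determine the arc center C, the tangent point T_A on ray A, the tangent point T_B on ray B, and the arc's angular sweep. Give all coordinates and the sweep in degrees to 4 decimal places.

bisector direction at 314.5847° = (0.701963,-0.712214)
center distance |VC| = r/sin(θ/2) = 6.566397/sin(79.1014°) = 6.687008
C = V + |VC|·bis = (-12.3602,-15.7679)
T_A = V + ((C−V)·d_A)·d_A = V + 1.2643·d_A = (-17.7707,-12.0471)
T_B = V + ((C−V)·d_B)·d_B = V + 1.2643·d_B = (-16.0022,-10.3041)
sweep = 180° − θ = 21.7972°

center=(-12.3602,-15.7679) T_A=(-17.7707,-12.0471) T_B=(-16.0022,-10.3041) sweep=21.7972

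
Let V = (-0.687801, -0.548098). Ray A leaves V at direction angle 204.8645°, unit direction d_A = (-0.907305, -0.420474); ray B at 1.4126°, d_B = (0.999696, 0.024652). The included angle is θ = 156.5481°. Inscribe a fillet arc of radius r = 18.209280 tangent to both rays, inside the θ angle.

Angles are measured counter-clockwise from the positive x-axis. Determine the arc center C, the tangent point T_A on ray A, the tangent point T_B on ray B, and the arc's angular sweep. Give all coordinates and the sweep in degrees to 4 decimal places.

center=(3.5395,-18.6587) T_A=(-4.1170,-2.1373) T_B=(3.0906,-0.4549) sweep=23.4519

bisector direction at 283.1386° = (0.227307,-0.973823)
center distance |VC| = r/sin(θ/2) = 18.209280/sin(78.2741°) = 18.597391
C = V + |VC|·bis = (3.5395,-18.6587)
T_A = V + ((C−V)·d_A)·d_A = V + 3.7796·d_A = (-4.1170,-2.1373)
T_B = V + ((C−V)·d_B)·d_B = V + 3.7796·d_B = (3.0906,-0.4549)
sweep = 180° − θ = 23.4519°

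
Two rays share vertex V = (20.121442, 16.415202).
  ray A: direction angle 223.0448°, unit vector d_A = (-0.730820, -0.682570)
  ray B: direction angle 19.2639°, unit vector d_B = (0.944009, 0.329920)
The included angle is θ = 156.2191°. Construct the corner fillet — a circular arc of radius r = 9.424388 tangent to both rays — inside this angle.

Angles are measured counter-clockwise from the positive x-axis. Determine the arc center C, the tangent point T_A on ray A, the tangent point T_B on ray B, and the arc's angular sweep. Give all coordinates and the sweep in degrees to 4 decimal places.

center=(25.1040,8.1732) T_A=(18.6712,15.0607) T_B=(21.9947,17.0699) sweep=23.7809

bisector direction at 301.1544° = (0.517345,-0.855777)
center distance |VC| = r/sin(θ/2) = 9.424388/sin(78.1095°) = 9.631038
C = V + |VC|·bis = (25.1040,8.1732)
T_A = V + ((C−V)·d_A)·d_A = V + 1.9844·d_A = (18.6712,15.0607)
T_B = V + ((C−V)·d_B)·d_B = V + 1.9844·d_B = (21.9947,17.0699)
sweep = 180° − θ = 23.7809°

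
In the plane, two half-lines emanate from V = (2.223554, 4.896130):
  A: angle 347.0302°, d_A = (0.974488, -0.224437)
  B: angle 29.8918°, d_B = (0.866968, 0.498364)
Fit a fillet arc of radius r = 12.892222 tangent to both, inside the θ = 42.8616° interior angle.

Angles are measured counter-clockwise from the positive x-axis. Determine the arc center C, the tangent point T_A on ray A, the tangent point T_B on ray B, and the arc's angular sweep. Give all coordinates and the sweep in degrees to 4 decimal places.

bisector direction at 8.4610° = (0.989116,0.147136)
center distance |VC| = r/sin(θ/2) = 12.892222/sin(21.4308°) = 35.284689
C = V + |VC|·bis = (37.1242,10.0878)
T_A = V + ((C−V)·d_A)·d_A = V + 32.8451·d_A = (34.2307,-2.4755)
T_B = V + ((C−V)·d_B)·d_B = V + 32.8451·d_B = (30.6992,21.2649)
sweep = 180° − θ = 137.1384°

center=(37.1242,10.0878) T_A=(34.2307,-2.4755) T_B=(30.6992,21.2649) sweep=137.1384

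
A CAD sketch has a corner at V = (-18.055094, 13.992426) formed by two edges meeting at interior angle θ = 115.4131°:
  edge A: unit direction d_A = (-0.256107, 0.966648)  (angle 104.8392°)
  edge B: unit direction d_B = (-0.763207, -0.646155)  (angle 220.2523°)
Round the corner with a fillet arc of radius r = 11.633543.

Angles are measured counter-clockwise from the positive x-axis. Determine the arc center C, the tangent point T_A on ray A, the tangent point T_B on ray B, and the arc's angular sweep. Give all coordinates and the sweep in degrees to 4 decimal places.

bisector direction at 162.5457° = (-0.953957,0.299944)
center distance |VC| = r/sin(θ/2) = 11.633543/sin(57.7066°) = 13.762247
C = V + |VC|·bis = (-31.1837,18.1203)
T_A = V + ((C−V)·d_A)·d_A = V + 7.3526·d_A = (-19.9381,21.0998)
T_B = V + ((C−V)·d_B)·d_B = V + 7.3526·d_B = (-23.6666,9.2415)
sweep = 180° − θ = 64.5869°

center=(-31.1837,18.1203) T_A=(-19.9381,21.0998) T_B=(-23.6666,9.2415) sweep=64.5869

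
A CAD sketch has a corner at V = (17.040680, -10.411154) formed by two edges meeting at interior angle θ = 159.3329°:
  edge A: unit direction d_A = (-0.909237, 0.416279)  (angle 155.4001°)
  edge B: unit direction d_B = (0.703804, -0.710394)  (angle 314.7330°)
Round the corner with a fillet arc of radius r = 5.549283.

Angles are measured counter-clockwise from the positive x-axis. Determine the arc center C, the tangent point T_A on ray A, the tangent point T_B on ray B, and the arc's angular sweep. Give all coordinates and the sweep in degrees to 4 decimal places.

bisector direction at 235.0666° = (-0.572625,-0.819818)
center distance |VC| = r/sin(θ/2) = 5.549283/sin(79.6664°) = 5.640775
C = V + |VC|·bis = (13.8106,-15.0356)
T_A = V + ((C−V)·d_A)·d_A = V + 1.0118·d_A = (16.1207,-9.9899)
T_B = V + ((C−V)·d_B)·d_B = V + 1.0118·d_B = (17.7528,-11.1300)
sweep = 180° − θ = 20.6671°

center=(13.8106,-15.0356) T_A=(16.1207,-9.9899) T_B=(17.7528,-11.1300) sweep=20.6671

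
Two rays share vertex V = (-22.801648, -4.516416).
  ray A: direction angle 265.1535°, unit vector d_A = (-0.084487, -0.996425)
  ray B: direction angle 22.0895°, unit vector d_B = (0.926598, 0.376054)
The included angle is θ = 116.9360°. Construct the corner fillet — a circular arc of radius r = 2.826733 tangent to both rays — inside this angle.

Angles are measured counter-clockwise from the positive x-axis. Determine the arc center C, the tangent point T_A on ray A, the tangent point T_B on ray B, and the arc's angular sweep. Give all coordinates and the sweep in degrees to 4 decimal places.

bisector direction at 323.6215° = (0.805116,-0.593117)
center distance |VC| = r/sin(θ/2) = 2.826733/sin(58.4680°) = 3.316406
C = V + |VC|·bis = (-20.1316,-6.4834)
T_A = V + ((C−V)·d_A)·d_A = V + 1.7344·d_A = (-22.9482,-6.2446)
T_B = V + ((C−V)·d_B)·d_B = V + 1.7344·d_B = (-21.1946,-3.8642)
sweep = 180° − θ = 63.0640°

center=(-20.1316,-6.4834) T_A=(-22.9482,-6.2446) T_B=(-21.1946,-3.8642) sweep=63.0640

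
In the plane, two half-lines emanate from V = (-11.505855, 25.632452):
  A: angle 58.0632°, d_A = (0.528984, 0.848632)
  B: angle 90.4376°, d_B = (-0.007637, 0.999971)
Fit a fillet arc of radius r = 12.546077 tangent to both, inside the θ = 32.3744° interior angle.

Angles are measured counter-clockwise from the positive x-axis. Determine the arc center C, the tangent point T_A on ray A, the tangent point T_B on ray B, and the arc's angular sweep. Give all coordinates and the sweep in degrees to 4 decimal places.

center=(0.7098,68.9469) T_A=(11.3568,62.3103) T_B=(-11.8359,68.8511) sweep=147.6256

bisector direction at 74.2504° = (0.271434,0.962457)
center distance |VC| = r/sin(θ/2) = 12.546077/sin(16.1872°) = 45.004059
C = V + |VC|·bis = (0.7098,68.9469)
T_A = V + ((C−V)·d_A)·d_A = V + 43.2199·d_A = (11.3568,62.3103)
T_B = V + ((C−V)·d_B)·d_B = V + 43.2199·d_B = (-11.8359,68.8511)
sweep = 180° − θ = 147.6256°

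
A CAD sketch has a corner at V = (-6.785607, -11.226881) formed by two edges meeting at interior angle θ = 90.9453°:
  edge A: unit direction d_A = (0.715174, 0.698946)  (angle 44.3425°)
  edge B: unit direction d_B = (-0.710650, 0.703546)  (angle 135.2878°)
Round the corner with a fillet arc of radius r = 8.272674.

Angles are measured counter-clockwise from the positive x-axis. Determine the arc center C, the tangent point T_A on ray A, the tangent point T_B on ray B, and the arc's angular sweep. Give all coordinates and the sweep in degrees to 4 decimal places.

bisector direction at 89.8152° = (0.003226,0.999995)
center distance |VC| = r/sin(θ/2) = 8.272674/sin(45.4727°) = 11.603999
C = V + |VC|·bis = (-6.7482,0.3771)
T_A = V + ((C−V)·d_A)·d_A = V + 8.1373·d_A = (-0.9660,-5.5393)
T_B = V + ((C−V)·d_B)·d_B = V + 8.1373·d_B = (-12.5684,-5.5019)
sweep = 180° − θ = 89.0547°

center=(-6.7482,0.3771) T_A=(-0.9660,-5.5393) T_B=(-12.5684,-5.5019) sweep=89.0547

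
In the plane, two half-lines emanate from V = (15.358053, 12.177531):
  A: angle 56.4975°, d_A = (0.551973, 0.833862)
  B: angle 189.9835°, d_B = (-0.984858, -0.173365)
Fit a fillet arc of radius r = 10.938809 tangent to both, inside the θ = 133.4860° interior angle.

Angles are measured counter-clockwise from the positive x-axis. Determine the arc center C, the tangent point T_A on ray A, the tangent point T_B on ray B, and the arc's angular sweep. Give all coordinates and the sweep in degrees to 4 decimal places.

bisector direction at 123.2405° = (-0.548155,0.836377)
center distance |VC| = r/sin(θ/2) = 10.938809/sin(66.7430°) = 11.906278
C = V + |VC|·bis = (8.8316,22.1357)
T_A = V + ((C−V)·d_A)·d_A = V + 4.7013·d_A = (17.9530,16.0977)
T_B = V + ((C−V)·d_B)·d_B = V + 4.7013·d_B = (10.7280,11.3625)
sweep = 180° − θ = 46.5140°

center=(8.8316,22.1357) T_A=(17.9530,16.0977) T_B=(10.7280,11.3625) sweep=46.5140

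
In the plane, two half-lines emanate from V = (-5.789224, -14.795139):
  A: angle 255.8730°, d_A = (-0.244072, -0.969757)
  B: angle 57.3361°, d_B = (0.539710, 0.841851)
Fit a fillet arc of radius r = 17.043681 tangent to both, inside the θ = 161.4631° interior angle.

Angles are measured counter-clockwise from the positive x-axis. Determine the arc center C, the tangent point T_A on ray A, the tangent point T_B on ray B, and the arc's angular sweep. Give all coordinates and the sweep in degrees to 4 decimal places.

bisector direction at 336.6046° = (0.917786,-0.397075)
center distance |VC| = r/sin(θ/2) = 17.043681/sin(80.7315°) = 17.269137
C = V + |VC|·bis = (10.0602,-21.6523)
T_A = V + ((C−V)·d_A)·d_A = V + 2.7814·d_A = (-6.4681,-17.4924)
T_B = V + ((C−V)·d_B)·d_B = V + 2.7814·d_B = (-4.2881,-12.4536)
sweep = 180° − θ = 18.5369°

center=(10.0602,-21.6523) T_A=(-6.4681,-17.4924) T_B=(-4.2881,-12.4536) sweep=18.5369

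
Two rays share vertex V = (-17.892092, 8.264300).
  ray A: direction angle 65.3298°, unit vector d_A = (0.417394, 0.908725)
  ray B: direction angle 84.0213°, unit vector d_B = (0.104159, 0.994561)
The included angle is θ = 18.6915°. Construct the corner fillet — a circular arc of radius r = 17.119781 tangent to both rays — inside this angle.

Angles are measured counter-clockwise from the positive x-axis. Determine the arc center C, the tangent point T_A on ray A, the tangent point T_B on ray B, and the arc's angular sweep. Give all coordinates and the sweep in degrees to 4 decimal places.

bisector direction at 74.6756° = (0.264285,0.964445)
center distance |VC| = r/sin(θ/2) = 17.119781/sin(9.3458°) = 105.422718
C = V + |VC|·bis = (9.9695,109.9387)
T_A = V + ((C−V)·d_A)·d_A = V + 104.0234·d_A = (25.5267,102.7930)
T_B = V + ((C−V)·d_B)·d_B = V + 104.0234·d_B = (-7.0571,111.7219)
sweep = 180° − θ = 161.3085°

center=(9.9695,109.9387) T_A=(25.5267,102.7930) T_B=(-7.0571,111.7219) sweep=161.3085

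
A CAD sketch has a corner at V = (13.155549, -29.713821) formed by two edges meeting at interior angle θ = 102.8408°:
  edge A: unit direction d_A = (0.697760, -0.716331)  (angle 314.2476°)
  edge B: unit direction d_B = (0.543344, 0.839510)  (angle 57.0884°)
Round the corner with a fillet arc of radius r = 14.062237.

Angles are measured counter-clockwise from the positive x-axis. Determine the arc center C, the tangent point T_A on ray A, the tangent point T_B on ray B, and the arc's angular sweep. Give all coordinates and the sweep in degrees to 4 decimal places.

bisector direction at 5.6680° = (0.995111,0.098764)
center distance |VC| = r/sin(θ/2) = 14.062237/sin(51.4204°) = 17.988322
C = V + |VC|·bis = (31.0559,-27.9372)
T_A = V + ((C−V)·d_A)·d_A = V + 11.2175·d_A = (20.9827,-37.7493)
T_B = V + ((C−V)·d_B)·d_B = V + 11.2175·d_B = (19.2505,-20.2966)
sweep = 180° − θ = 77.1592°

center=(31.0559,-27.9372) T_A=(20.9827,-37.7493) T_B=(19.2505,-20.2966) sweep=77.1592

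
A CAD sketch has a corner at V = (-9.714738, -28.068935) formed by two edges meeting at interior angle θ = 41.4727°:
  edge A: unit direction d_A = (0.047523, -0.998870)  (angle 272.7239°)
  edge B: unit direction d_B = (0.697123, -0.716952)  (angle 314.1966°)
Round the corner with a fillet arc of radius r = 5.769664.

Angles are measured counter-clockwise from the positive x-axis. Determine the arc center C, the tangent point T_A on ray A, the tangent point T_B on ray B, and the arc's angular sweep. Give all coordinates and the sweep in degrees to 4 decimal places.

center=(-3.2274,-43.0172) T_A=(-8.9905,-43.2914) T_B=(0.9092,-38.9951) sweep=138.5273

bisector direction at 293.4603° = (0.398113,-0.917336)
center distance |VC| = r/sin(θ/2) = 5.769664/sin(20.7364°) = 16.295344
C = V + |VC|·bis = (-3.2274,-43.0172)
T_A = V + ((C−V)·d_A)·d_A = V + 15.2397·d_A = (-8.9905,-43.2914)
T_B = V + ((C−V)·d_B)·d_B = V + 15.2397·d_B = (0.9092,-38.9951)
sweep = 180° − θ = 138.5273°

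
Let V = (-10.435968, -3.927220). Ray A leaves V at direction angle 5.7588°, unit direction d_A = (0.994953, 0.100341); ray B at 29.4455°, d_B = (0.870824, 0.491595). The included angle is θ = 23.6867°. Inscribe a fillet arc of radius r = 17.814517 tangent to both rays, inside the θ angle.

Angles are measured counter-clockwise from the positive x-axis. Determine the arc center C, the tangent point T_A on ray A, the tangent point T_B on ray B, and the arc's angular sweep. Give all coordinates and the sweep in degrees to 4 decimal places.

bisector direction at 17.6021° = (0.953179,0.302406)
center distance |VC| = r/sin(θ/2) = 17.814517/sin(11.8433°) = 86.799901
C = V + |VC|·bis = (72.2999,22.3216)
T_A = V + ((C−V)·d_A)·d_A = V + 84.9521·d_A = (74.0874,4.5970)
T_B = V + ((C−V)·d_B)·d_B = V + 84.9521·d_B = (63.5424,37.8349)
sweep = 180° − θ = 156.3133°

center=(72.2999,22.3216) T_A=(74.0874,4.5970) T_B=(63.5424,37.8349) sweep=156.3133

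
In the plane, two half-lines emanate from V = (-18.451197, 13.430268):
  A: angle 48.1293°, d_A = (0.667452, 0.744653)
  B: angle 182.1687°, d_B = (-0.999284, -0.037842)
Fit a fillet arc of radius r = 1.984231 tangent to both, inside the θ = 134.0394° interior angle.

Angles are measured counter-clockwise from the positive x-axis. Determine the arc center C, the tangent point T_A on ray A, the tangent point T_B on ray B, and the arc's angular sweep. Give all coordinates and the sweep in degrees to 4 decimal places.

bisector direction at 115.1490° = (-0.424974,0.905206)
center distance |VC| = r/sin(θ/2) = 1.984231/sin(67.0197°) = 2.155276
C = V + |VC|·bis = (-19.3671,15.3812)
T_A = V + ((C−V)·d_A)·d_A = V + 0.8415·d_A = (-17.8896,14.0569)
T_B = V + ((C−V)·d_B)·d_B = V + 0.8415·d_B = (-19.2920,13.3984)
sweep = 180° − θ = 45.9606°

center=(-19.3671,15.3812) T_A=(-17.8896,14.0569) T_B=(-19.2920,13.3984) sweep=45.9606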